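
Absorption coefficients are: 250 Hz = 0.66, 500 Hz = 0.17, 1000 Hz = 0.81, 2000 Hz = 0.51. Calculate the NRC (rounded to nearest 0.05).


Given values:
  a_250 = 0.66, a_500 = 0.17
  a_1000 = 0.81, a_2000 = 0.51
Formula: NRC = (a250 + a500 + a1000 + a2000) / 4
Sum = 0.66 + 0.17 + 0.81 + 0.51 = 2.15
NRC = 2.15 / 4 = 0.5375
Rounded to nearest 0.05: 0.55

0.55


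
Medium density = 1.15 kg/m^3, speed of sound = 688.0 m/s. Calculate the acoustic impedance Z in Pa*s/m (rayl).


Given values:
  rho = 1.15 kg/m^3
  c = 688.0 m/s
Formula: Z = rho * c
Z = 1.15 * 688.0
Z = 791.2

791.2 rayl


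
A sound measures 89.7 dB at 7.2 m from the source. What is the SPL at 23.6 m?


Given values:
  SPL1 = 89.7 dB, r1 = 7.2 m, r2 = 23.6 m
Formula: SPL2 = SPL1 - 20 * log10(r2 / r1)
Compute ratio: r2 / r1 = 23.6 / 7.2 = 3.2778
Compute log10: log10(3.2778) = 0.515582
Compute drop: 20 * 0.515582 = 10.3116
SPL2 = 89.7 - 10.3116 = 79.39

79.39 dB


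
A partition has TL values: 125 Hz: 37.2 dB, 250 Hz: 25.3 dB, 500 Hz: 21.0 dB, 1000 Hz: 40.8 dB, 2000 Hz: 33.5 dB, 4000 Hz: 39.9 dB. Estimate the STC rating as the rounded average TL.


Given TL values at each frequency:
  125 Hz: 37.2 dB
  250 Hz: 25.3 dB
  500 Hz: 21.0 dB
  1000 Hz: 40.8 dB
  2000 Hz: 33.5 dB
  4000 Hz: 39.9 dB
Formula: STC ~ round(average of TL values)
Sum = 37.2 + 25.3 + 21.0 + 40.8 + 33.5 + 39.9 = 197.7
Average = 197.7 / 6 = 32.95
Rounded: 33

33


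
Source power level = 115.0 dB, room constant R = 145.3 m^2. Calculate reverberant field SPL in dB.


Given values:
  Lw = 115.0 dB, R = 145.3 m^2
Formula: SPL = Lw + 10 * log10(4 / R)
Compute 4 / R = 4 / 145.3 = 0.027529
Compute 10 * log10(0.027529) = -15.6021
SPL = 115.0 + (-15.6021) = 99.4

99.4 dB


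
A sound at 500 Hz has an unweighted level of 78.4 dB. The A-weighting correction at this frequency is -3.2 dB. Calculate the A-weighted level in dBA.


Given values:
  SPL = 78.4 dB
  A-weighting at 500 Hz = -3.2 dB
Formula: L_A = SPL + A_weight
L_A = 78.4 + (-3.2)
L_A = 75.2

75.2 dBA


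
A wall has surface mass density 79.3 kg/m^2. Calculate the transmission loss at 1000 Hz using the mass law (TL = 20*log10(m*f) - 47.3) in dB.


Given values:
  m = 79.3 kg/m^2, f = 1000 Hz
Formula: TL = 20 * log10(m * f) - 47.3
Compute m * f = 79.3 * 1000 = 79300.0
Compute log10(79300.0) = 4.899273
Compute 20 * 4.899273 = 97.9855
TL = 97.9855 - 47.3 = 50.69

50.69 dB


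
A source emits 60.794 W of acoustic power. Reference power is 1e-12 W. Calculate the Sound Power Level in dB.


Given values:
  W = 60.794 W
  W_ref = 1e-12 W
Formula: SWL = 10 * log10(W / W_ref)
Compute ratio: W / W_ref = 60794000000000
Compute log10: log10(60794000000000) = 13.783861
Multiply: SWL = 10 * 13.783861 = 137.84

137.84 dB


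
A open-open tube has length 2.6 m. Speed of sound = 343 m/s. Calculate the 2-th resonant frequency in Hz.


Given values:
  Tube type: open-open, L = 2.6 m, c = 343 m/s, n = 2
Formula: f_n = n * c / (2 * L)
Compute 2 * L = 2 * 2.6 = 5.2
f = 2 * 343 / 5.2
f = 131.92

131.92 Hz


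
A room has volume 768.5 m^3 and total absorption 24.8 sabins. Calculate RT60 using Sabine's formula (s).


Given values:
  V = 768.5 m^3
  A = 24.8 sabins
Formula: RT60 = 0.161 * V / A
Numerator: 0.161 * 768.5 = 123.7285
RT60 = 123.7285 / 24.8 = 4.989

4.989 s


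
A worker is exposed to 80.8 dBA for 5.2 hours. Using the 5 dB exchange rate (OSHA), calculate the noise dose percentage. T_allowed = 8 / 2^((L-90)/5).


Given values:
  L = 80.8 dBA, T = 5.2 hours
Formula: T_allowed = 8 / 2^((L - 90) / 5)
Compute exponent: (80.8 - 90) / 5 = -1.84
Compute 2^(-1.84) = 0.279322
T_allowed = 8 / 0.279322 = 28.64078 hours
Dose = (T / T_allowed) * 100
Dose = (5.2 / 28.64078) * 100 = 18.16

18.16 %


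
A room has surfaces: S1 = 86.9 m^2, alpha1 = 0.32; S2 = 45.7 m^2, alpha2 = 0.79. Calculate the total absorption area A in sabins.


Given surfaces:
  Surface 1: 86.9 * 0.32 = 27.808
  Surface 2: 45.7 * 0.79 = 36.103
Formula: A = sum(Si * alpha_i)
A = 27.808 + 36.103
A = 63.91

63.91 sabins


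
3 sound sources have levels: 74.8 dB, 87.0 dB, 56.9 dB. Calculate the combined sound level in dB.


Formula: L_total = 10 * log10( sum(10^(Li/10)) )
  Source 1: 10^(74.8/10) = 30199517.204
  Source 2: 10^(87.0/10) = 501187233.6273
  Source 3: 10^(56.9/10) = 489778.8194
Sum of linear values = 531876529.6507
L_total = 10 * log10(531876529.6507) = 87.26

87.26 dB


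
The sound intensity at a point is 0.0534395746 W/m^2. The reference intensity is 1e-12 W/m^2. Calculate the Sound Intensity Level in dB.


Given values:
  I = 0.0534395746 W/m^2
  I_ref = 1e-12 W/m^2
Formula: SIL = 10 * log10(I / I_ref)
Compute ratio: I / I_ref = 53439574600
Compute log10: log10(53439574600) = 10.727863
Multiply: SIL = 10 * 10.727863 = 107.28

107.28 dB


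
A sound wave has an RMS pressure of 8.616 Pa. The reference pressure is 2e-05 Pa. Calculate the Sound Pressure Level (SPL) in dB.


Given values:
  p = 8.616 Pa
  p_ref = 2e-05 Pa
Formula: SPL = 20 * log10(p / p_ref)
Compute ratio: p / p_ref = 8.616 / 2e-05 = 430800
Compute log10: log10(430800) = 5.634276
Multiply: SPL = 20 * 5.634276 = 112.69

112.69 dB


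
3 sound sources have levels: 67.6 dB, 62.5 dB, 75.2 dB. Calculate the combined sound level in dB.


Formula: L_total = 10 * log10( sum(10^(Li/10)) )
  Source 1: 10^(67.6/10) = 5754399.3734
  Source 2: 10^(62.5/10) = 1778279.41
  Source 3: 10^(75.2/10) = 33113112.1483
Sum of linear values = 40645790.9317
L_total = 10 * log10(40645790.9317) = 76.09

76.09 dB


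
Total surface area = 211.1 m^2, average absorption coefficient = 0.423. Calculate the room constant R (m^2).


Given values:
  S = 211.1 m^2, alpha = 0.423
Formula: R = S * alpha / (1 - alpha)
Numerator: 211.1 * 0.423 = 89.2953
Denominator: 1 - 0.423 = 0.577
R = 89.2953 / 0.577 = 154.76

154.76 m^2


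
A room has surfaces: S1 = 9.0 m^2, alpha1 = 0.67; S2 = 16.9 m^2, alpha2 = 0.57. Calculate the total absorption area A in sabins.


Given surfaces:
  Surface 1: 9.0 * 0.67 = 6.03
  Surface 2: 16.9 * 0.57 = 9.633
Formula: A = sum(Si * alpha_i)
A = 6.03 + 9.633
A = 15.66

15.66 sabins


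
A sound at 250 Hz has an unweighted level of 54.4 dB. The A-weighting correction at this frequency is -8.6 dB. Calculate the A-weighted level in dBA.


Given values:
  SPL = 54.4 dB
  A-weighting at 250 Hz = -8.6 dB
Formula: L_A = SPL + A_weight
L_A = 54.4 + (-8.6)
L_A = 45.8

45.8 dBA


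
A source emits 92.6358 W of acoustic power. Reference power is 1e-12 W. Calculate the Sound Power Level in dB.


Given values:
  W = 92.6358 W
  W_ref = 1e-12 W
Formula: SWL = 10 * log10(W / W_ref)
Compute ratio: W / W_ref = 92635800000000
Compute log10: log10(92635800000000) = 13.966779
Multiply: SWL = 10 * 13.966779 = 139.67

139.67 dB


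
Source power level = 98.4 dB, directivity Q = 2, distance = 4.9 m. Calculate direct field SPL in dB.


Given values:
  Lw = 98.4 dB, Q = 2, r = 4.9 m
Formula: SPL = Lw + 10 * log10(Q / (4 * pi * r^2))
Compute 4 * pi * r^2 = 4 * pi * 4.9^2 = 301.7186
Compute Q / denom = 2 / 301.7186 = 0.00662869
Compute 10 * log10(0.00662869) = -21.7857
SPL = 98.4 + (-21.7857) = 76.61

76.61 dB


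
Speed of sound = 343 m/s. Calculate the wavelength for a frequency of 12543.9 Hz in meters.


Given values:
  c = 343 m/s, f = 12543.9 Hz
Formula: lambda = c / f
lambda = 343 / 12543.9
lambda = 0.0273

0.0273 m


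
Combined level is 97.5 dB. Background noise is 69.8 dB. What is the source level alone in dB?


Given values:
  L_total = 97.5 dB, L_bg = 69.8 dB
Formula: L_source = 10 * log10(10^(L_total/10) - 10^(L_bg/10))
Convert to linear:
  10^(97.5/10) = 5623413251.9035
  10^(69.8/10) = 9549925.8602
Difference: 5623413251.9035 - 9549925.8602 = 5613863326.0433
L_source = 10 * log10(5613863326.0433) = 97.49

97.49 dB


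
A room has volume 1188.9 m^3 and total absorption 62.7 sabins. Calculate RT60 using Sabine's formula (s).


Given values:
  V = 1188.9 m^3
  A = 62.7 sabins
Formula: RT60 = 0.161 * V / A
Numerator: 0.161 * 1188.9 = 191.4129
RT60 = 191.4129 / 62.7 = 3.053

3.053 s


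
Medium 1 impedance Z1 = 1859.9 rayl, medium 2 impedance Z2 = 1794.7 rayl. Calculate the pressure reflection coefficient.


Given values:
  Z1 = 1859.9 rayl, Z2 = 1794.7 rayl
Formula: R = (Z2 - Z1) / (Z2 + Z1)
Numerator: Z2 - Z1 = 1794.7 - 1859.9 = -65.2
Denominator: Z2 + Z1 = 1794.7 + 1859.9 = 3654.6
R = -65.2 / 3654.6 = -0.0178

-0.0178


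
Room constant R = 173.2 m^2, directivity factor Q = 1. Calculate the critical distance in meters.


Given values:
  R = 173.2 m^2, Q = 1
Formula: d_c = 0.141 * sqrt(Q * R)
Compute Q * R = 1 * 173.2 = 173.2
Compute sqrt(173.2) = 13.1605
d_c = 0.141 * 13.1605 = 1.856

1.856 m


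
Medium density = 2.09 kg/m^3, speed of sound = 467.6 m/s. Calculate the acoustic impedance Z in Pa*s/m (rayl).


Given values:
  rho = 2.09 kg/m^3
  c = 467.6 m/s
Formula: Z = rho * c
Z = 2.09 * 467.6
Z = 977.28

977.28 rayl


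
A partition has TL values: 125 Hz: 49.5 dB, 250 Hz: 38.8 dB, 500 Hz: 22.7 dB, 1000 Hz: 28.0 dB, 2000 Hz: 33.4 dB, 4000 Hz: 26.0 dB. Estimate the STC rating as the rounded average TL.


Given TL values at each frequency:
  125 Hz: 49.5 dB
  250 Hz: 38.8 dB
  500 Hz: 22.7 dB
  1000 Hz: 28.0 dB
  2000 Hz: 33.4 dB
  4000 Hz: 26.0 dB
Formula: STC ~ round(average of TL values)
Sum = 49.5 + 38.8 + 22.7 + 28.0 + 33.4 + 26.0 = 198.4
Average = 198.4 / 6 = 33.07
Rounded: 33

33


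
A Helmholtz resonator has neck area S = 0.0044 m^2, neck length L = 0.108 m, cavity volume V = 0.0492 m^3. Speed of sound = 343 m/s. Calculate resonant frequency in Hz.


Given values:
  S = 0.0044 m^2, L = 0.108 m, V = 0.0492 m^3, c = 343 m/s
Formula: f = (c / (2*pi)) * sqrt(S / (V * L))
Compute V * L = 0.0492 * 0.108 = 0.0053136
Compute S / (V * L) = 0.0044 / 0.0053136 = 0.8281
Compute sqrt(0.8281) = 0.91
Compute c / (2*pi) = 343 / 6.283185 = 54.590148
f = 54.590148 * 0.91 = 49.68

49.68 Hz


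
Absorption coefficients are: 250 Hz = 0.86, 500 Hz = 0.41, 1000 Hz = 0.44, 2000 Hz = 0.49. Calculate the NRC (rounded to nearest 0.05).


Given values:
  a_250 = 0.86, a_500 = 0.41
  a_1000 = 0.44, a_2000 = 0.49
Formula: NRC = (a250 + a500 + a1000 + a2000) / 4
Sum = 0.86 + 0.41 + 0.44 + 0.49 = 2.2
NRC = 2.2 / 4 = 0.55
Rounded to nearest 0.05: 0.55

0.55


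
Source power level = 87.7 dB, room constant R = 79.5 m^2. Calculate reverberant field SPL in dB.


Given values:
  Lw = 87.7 dB, R = 79.5 m^2
Formula: SPL = Lw + 10 * log10(4 / R)
Compute 4 / R = 4 / 79.5 = 0.050314
Compute 10 * log10(0.050314) = -12.9831
SPL = 87.7 + (-12.9831) = 74.72

74.72 dB


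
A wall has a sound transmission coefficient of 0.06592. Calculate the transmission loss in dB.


Given values:
  tau = 0.06592
Formula: TL = 10 * log10(1 / tau)
Compute 1 / tau = 1 / 0.06592 = 15.1699
Compute log10(15.1699) = 1.180983
TL = 10 * 1.180983 = 11.81

11.81 dB


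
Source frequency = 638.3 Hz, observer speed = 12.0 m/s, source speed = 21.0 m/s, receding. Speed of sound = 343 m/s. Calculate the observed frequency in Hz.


Given values:
  f_s = 638.3 Hz, v_o = 12.0 m/s, v_s = 21.0 m/s
  Direction: receding
Formula: f_o = f_s * (c - v_o) / (c + v_s)
Numerator: c - v_o = 343 - 12.0 = 331.0
Denominator: c + v_s = 343 + 21.0 = 364.0
f_o = 638.3 * 331.0 / 364.0 = 580.43

580.43 Hz


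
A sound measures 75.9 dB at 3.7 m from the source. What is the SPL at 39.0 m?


Given values:
  SPL1 = 75.9 dB, r1 = 3.7 m, r2 = 39.0 m
Formula: SPL2 = SPL1 - 20 * log10(r2 / r1)
Compute ratio: r2 / r1 = 39.0 / 3.7 = 10.5405
Compute log10: log10(10.5405) = 1.022861
Compute drop: 20 * 1.022861 = 20.4572
SPL2 = 75.9 - 20.4572 = 55.44

55.44 dB


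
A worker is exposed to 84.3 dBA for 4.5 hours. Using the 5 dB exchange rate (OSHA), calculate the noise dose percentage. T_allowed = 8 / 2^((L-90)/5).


Given values:
  L = 84.3 dBA, T = 4.5 hours
Formula: T_allowed = 8 / 2^((L - 90) / 5)
Compute exponent: (84.3 - 90) / 5 = -1.14
Compute 2^(-1.14) = 0.45376
T_allowed = 8 / 0.45376 = 17.630465 hours
Dose = (T / T_allowed) * 100
Dose = (4.5 / 17.630465) * 100 = 25.52

25.52 %


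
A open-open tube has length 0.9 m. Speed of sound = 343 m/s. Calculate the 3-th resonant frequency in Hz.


Given values:
  Tube type: open-open, L = 0.9 m, c = 343 m/s, n = 3
Formula: f_n = n * c / (2 * L)
Compute 2 * L = 2 * 0.9 = 1.8
f = 3 * 343 / 1.8
f = 571.67

571.67 Hz


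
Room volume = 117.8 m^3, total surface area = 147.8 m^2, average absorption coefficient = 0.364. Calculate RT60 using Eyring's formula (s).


Given values:
  V = 117.8 m^3, S = 147.8 m^2, alpha = 0.364
Formula: RT60 = 0.161 * V / (-S * ln(1 - alpha))
Compute ln(1 - 0.364) = ln(0.636) = -0.452557
Denominator: -147.8 * -0.452557 = 66.8879
Numerator: 0.161 * 117.8 = 18.9658
RT60 = 18.9658 / 66.8879 = 0.284

0.284 s


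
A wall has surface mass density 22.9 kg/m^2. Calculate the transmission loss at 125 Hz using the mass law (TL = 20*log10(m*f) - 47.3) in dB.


Given values:
  m = 22.9 kg/m^2, f = 125 Hz
Formula: TL = 20 * log10(m * f) - 47.3
Compute m * f = 22.9 * 125 = 2862.5
Compute log10(2862.5) = 3.456745
Compute 20 * 3.456745 = 69.1349
TL = 69.1349 - 47.3 = 21.83

21.83 dB


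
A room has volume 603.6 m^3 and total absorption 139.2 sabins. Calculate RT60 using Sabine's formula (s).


Given values:
  V = 603.6 m^3
  A = 139.2 sabins
Formula: RT60 = 0.161 * V / A
Numerator: 0.161 * 603.6 = 97.1796
RT60 = 97.1796 / 139.2 = 0.698

0.698 s


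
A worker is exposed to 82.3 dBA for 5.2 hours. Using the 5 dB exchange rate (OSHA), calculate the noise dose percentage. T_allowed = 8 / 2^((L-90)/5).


Given values:
  L = 82.3 dBA, T = 5.2 hours
Formula: T_allowed = 8 / 2^((L - 90) / 5)
Compute exponent: (82.3 - 90) / 5 = -1.54
Compute 2^(-1.54) = 0.343885
T_allowed = 8 / 0.343885 = 23.263591 hours
Dose = (T / T_allowed) * 100
Dose = (5.2 / 23.263591) * 100 = 22.35

22.35 %


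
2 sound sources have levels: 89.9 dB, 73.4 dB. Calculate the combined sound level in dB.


Formula: L_total = 10 * log10( sum(10^(Li/10)) )
  Source 1: 10^(89.9/10) = 977237220.9558
  Source 2: 10^(73.4/10) = 21877616.2395
Sum of linear values = 999114837.1953
L_total = 10 * log10(999114837.1953) = 90.0

90.0 dB


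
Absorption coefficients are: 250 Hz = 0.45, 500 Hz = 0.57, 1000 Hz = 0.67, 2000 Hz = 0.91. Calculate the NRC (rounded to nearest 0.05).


Given values:
  a_250 = 0.45, a_500 = 0.57
  a_1000 = 0.67, a_2000 = 0.91
Formula: NRC = (a250 + a500 + a1000 + a2000) / 4
Sum = 0.45 + 0.57 + 0.67 + 0.91 = 2.6
NRC = 2.6 / 4 = 0.65
Rounded to nearest 0.05: 0.65

0.65


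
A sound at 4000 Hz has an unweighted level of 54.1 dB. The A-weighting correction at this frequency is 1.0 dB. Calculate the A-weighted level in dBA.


Given values:
  SPL = 54.1 dB
  A-weighting at 4000 Hz = 1.0 dB
Formula: L_A = SPL + A_weight
L_A = 54.1 + (1.0)
L_A = 55.1

55.1 dBA


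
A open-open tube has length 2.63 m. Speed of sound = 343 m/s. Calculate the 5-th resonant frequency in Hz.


Given values:
  Tube type: open-open, L = 2.63 m, c = 343 m/s, n = 5
Formula: f_n = n * c / (2 * L)
Compute 2 * L = 2 * 2.63 = 5.26
f = 5 * 343 / 5.26
f = 326.05

326.05 Hz


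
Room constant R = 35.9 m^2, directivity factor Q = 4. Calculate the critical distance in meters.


Given values:
  R = 35.9 m^2, Q = 4
Formula: d_c = 0.141 * sqrt(Q * R)
Compute Q * R = 4 * 35.9 = 143.6
Compute sqrt(143.6) = 11.9833
d_c = 0.141 * 11.9833 = 1.69

1.69 m


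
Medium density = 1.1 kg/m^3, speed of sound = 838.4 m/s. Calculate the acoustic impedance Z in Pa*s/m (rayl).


Given values:
  rho = 1.1 kg/m^3
  c = 838.4 m/s
Formula: Z = rho * c
Z = 1.1 * 838.4
Z = 922.24

922.24 rayl


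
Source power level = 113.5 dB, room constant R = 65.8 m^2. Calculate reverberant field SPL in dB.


Given values:
  Lw = 113.5 dB, R = 65.8 m^2
Formula: SPL = Lw + 10 * log10(4 / R)
Compute 4 / R = 4 / 65.8 = 0.06079
Compute 10 * log10(0.06079) = -12.1617
SPL = 113.5 + (-12.1617) = 101.34

101.34 dB


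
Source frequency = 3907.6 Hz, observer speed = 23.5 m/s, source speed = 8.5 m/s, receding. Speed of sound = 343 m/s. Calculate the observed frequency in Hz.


Given values:
  f_s = 3907.6 Hz, v_o = 23.5 m/s, v_s = 8.5 m/s
  Direction: receding
Formula: f_o = f_s * (c - v_o) / (c + v_s)
Numerator: c - v_o = 343 - 23.5 = 319.5
Denominator: c + v_s = 343 + 8.5 = 351.5
f_o = 3907.6 * 319.5 / 351.5 = 3551.86

3551.86 Hz


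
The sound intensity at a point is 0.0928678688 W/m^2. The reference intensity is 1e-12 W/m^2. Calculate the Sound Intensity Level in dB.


Given values:
  I = 0.0928678688 W/m^2
  I_ref = 1e-12 W/m^2
Formula: SIL = 10 * log10(I / I_ref)
Compute ratio: I / I_ref = 92867868800
Compute log10: log10(92867868800) = 10.967865
Multiply: SIL = 10 * 10.967865 = 109.68

109.68 dB


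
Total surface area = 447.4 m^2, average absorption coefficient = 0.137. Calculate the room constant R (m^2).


Given values:
  S = 447.4 m^2, alpha = 0.137
Formula: R = S * alpha / (1 - alpha)
Numerator: 447.4 * 0.137 = 61.2938
Denominator: 1 - 0.137 = 0.863
R = 61.2938 / 0.863 = 71.02

71.02 m^2


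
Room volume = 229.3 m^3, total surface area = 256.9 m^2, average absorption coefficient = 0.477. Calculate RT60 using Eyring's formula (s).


Given values:
  V = 229.3 m^3, S = 256.9 m^2, alpha = 0.477
Formula: RT60 = 0.161 * V / (-S * ln(1 - alpha))
Compute ln(1 - 0.477) = ln(0.523) = -0.648174
Denominator: -256.9 * -0.648174 = 166.5159
Numerator: 0.161 * 229.3 = 36.9173
RT60 = 36.9173 / 166.5159 = 0.222

0.222 s


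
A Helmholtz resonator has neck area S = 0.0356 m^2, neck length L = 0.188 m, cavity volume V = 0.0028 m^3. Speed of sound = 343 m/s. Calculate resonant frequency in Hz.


Given values:
  S = 0.0356 m^2, L = 0.188 m, V = 0.0028 m^3, c = 343 m/s
Formula: f = (c / (2*pi)) * sqrt(S / (V * L))
Compute V * L = 0.0028 * 0.188 = 0.0005264
Compute S / (V * L) = 0.0356 / 0.0005264 = 67.6292
Compute sqrt(67.6292) = 8.223697
Compute c / (2*pi) = 343 / 6.283185 = 54.590148
f = 54.590148 * 8.223697 = 448.93

448.93 Hz


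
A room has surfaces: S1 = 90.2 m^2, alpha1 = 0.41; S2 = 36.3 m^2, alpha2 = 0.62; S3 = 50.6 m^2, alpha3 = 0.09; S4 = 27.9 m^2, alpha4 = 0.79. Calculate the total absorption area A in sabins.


Given surfaces:
  Surface 1: 90.2 * 0.41 = 36.982
  Surface 2: 36.3 * 0.62 = 22.506
  Surface 3: 50.6 * 0.09 = 4.554
  Surface 4: 27.9 * 0.79 = 22.041
Formula: A = sum(Si * alpha_i)
A = 36.982 + 22.506 + 4.554 + 22.041
A = 86.08

86.08 sabins


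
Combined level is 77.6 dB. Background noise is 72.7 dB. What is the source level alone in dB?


Given values:
  L_total = 77.6 dB, L_bg = 72.7 dB
Formula: L_source = 10 * log10(10^(L_total/10) - 10^(L_bg/10))
Convert to linear:
  10^(77.6/10) = 57543993.7337
  10^(72.7/10) = 18620871.3666
Difference: 57543993.7337 - 18620871.3666 = 38923122.3671
L_source = 10 * log10(38923122.3671) = 75.9

75.9 dB


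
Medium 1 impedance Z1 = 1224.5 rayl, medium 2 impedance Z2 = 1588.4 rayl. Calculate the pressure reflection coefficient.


Given values:
  Z1 = 1224.5 rayl, Z2 = 1588.4 rayl
Formula: R = (Z2 - Z1) / (Z2 + Z1)
Numerator: Z2 - Z1 = 1588.4 - 1224.5 = 363.9
Denominator: Z2 + Z1 = 1588.4 + 1224.5 = 2812.9
R = 363.9 / 2812.9 = 0.1294

0.1294


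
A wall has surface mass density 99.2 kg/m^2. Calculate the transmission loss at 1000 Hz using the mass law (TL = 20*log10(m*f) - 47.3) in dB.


Given values:
  m = 99.2 kg/m^2, f = 1000 Hz
Formula: TL = 20 * log10(m * f) - 47.3
Compute m * f = 99.2 * 1000 = 99200.0
Compute log10(99200.0) = 4.996512
Compute 20 * 4.996512 = 99.9302
TL = 99.9302 - 47.3 = 52.63

52.63 dB


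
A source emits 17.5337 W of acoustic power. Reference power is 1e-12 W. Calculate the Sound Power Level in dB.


Given values:
  W = 17.5337 W
  W_ref = 1e-12 W
Formula: SWL = 10 * log10(W / W_ref)
Compute ratio: W / W_ref = 17533700000000
Compute log10: log10(17533700000000) = 13.243874
Multiply: SWL = 10 * 13.243874 = 132.44

132.44 dB


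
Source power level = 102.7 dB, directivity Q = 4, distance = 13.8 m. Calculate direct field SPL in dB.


Given values:
  Lw = 102.7 dB, Q = 4, r = 13.8 m
Formula: SPL = Lw + 10 * log10(Q / (4 * pi * r^2))
Compute 4 * pi * r^2 = 4 * pi * 13.8^2 = 2393.1396
Compute Q / denom = 4 / 2393.1396 = 0.00167144
Compute 10 * log10(0.00167144) = -27.7691
SPL = 102.7 + (-27.7691) = 74.93

74.93 dB


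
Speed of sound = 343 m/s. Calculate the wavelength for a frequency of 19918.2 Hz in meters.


Given values:
  c = 343 m/s, f = 19918.2 Hz
Formula: lambda = c / f
lambda = 343 / 19918.2
lambda = 0.0172

0.0172 m


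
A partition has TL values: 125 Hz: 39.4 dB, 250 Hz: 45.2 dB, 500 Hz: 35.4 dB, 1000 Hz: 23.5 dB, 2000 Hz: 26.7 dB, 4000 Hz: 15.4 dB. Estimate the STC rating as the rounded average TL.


Given TL values at each frequency:
  125 Hz: 39.4 dB
  250 Hz: 45.2 dB
  500 Hz: 35.4 dB
  1000 Hz: 23.5 dB
  2000 Hz: 26.7 dB
  4000 Hz: 15.4 dB
Formula: STC ~ round(average of TL values)
Sum = 39.4 + 45.2 + 35.4 + 23.5 + 26.7 + 15.4 = 185.6
Average = 185.6 / 6 = 30.93
Rounded: 31

31


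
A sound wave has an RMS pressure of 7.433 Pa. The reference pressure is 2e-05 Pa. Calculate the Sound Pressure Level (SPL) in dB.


Given values:
  p = 7.433 Pa
  p_ref = 2e-05 Pa
Formula: SPL = 20 * log10(p / p_ref)
Compute ratio: p / p_ref = 7.433 / 2e-05 = 371650
Compute log10: log10(371650) = 5.570134
Multiply: SPL = 20 * 5.570134 = 111.4

111.4 dB


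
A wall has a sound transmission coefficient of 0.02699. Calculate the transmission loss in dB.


Given values:
  tau = 0.02699
Formula: TL = 10 * log10(1 / tau)
Compute 1 / tau = 1 / 0.02699 = 37.0508
Compute log10(37.0508) = 1.568798
TL = 10 * 1.568798 = 15.69

15.69 dB


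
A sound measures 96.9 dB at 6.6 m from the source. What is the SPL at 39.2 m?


Given values:
  SPL1 = 96.9 dB, r1 = 6.6 m, r2 = 39.2 m
Formula: SPL2 = SPL1 - 20 * log10(r2 / r1)
Compute ratio: r2 / r1 = 39.2 / 6.6 = 5.9394
Compute log10: log10(5.9394) = 0.773743
Compute drop: 20 * 0.773743 = 15.4749
SPL2 = 96.9 - 15.4749 = 81.43

81.43 dB


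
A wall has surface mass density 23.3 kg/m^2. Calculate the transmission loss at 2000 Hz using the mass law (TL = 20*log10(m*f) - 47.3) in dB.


Given values:
  m = 23.3 kg/m^2, f = 2000 Hz
Formula: TL = 20 * log10(m * f) - 47.3
Compute m * f = 23.3 * 2000 = 46600.0
Compute log10(46600.0) = 4.668386
Compute 20 * 4.668386 = 93.3677
TL = 93.3677 - 47.3 = 46.07

46.07 dB


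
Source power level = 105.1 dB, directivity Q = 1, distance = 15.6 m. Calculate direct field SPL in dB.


Given values:
  Lw = 105.1 dB, Q = 1, r = 15.6 m
Formula: SPL = Lw + 10 * log10(Q / (4 * pi * r^2))
Compute 4 * pi * r^2 = 4 * pi * 15.6^2 = 3058.152
Compute Q / denom = 1 / 3058.152 = 0.00032699
Compute 10 * log10(0.00032699) = -34.8547
SPL = 105.1 + (-34.8547) = 70.25

70.25 dB


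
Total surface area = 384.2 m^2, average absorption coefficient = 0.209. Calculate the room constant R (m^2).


Given values:
  S = 384.2 m^2, alpha = 0.209
Formula: R = S * alpha / (1 - alpha)
Numerator: 384.2 * 0.209 = 80.2978
Denominator: 1 - 0.209 = 0.791
R = 80.2978 / 0.791 = 101.51

101.51 m^2


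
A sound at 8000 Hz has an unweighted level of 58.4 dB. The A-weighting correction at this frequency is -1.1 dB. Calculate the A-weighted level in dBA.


Given values:
  SPL = 58.4 dB
  A-weighting at 8000 Hz = -1.1 dB
Formula: L_A = SPL + A_weight
L_A = 58.4 + (-1.1)
L_A = 57.3

57.3 dBA


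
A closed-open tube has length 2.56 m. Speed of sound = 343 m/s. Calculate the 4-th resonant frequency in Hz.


Given values:
  Tube type: closed-open, L = 2.56 m, c = 343 m/s, n = 4
Formula: f_n = (2n - 1) * c / (4 * L)
Compute 2n - 1 = 2*4 - 1 = 7
Compute 4 * L = 4 * 2.56 = 10.24
f = 7 * 343 / 10.24
f = 234.47

234.47 Hz


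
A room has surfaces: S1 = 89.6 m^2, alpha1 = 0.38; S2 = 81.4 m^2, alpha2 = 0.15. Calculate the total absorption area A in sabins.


Given surfaces:
  Surface 1: 89.6 * 0.38 = 34.048
  Surface 2: 81.4 * 0.15 = 12.21
Formula: A = sum(Si * alpha_i)
A = 34.048 + 12.21
A = 46.26

46.26 sabins


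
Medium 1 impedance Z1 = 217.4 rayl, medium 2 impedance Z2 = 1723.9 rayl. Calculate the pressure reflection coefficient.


Given values:
  Z1 = 217.4 rayl, Z2 = 1723.9 rayl
Formula: R = (Z2 - Z1) / (Z2 + Z1)
Numerator: Z2 - Z1 = 1723.9 - 217.4 = 1506.5
Denominator: Z2 + Z1 = 1723.9 + 217.4 = 1941.3
R = 1506.5 / 1941.3 = 0.776

0.776


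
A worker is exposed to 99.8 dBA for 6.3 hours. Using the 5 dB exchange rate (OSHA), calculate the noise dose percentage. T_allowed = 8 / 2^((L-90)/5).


Given values:
  L = 99.8 dBA, T = 6.3 hours
Formula: T_allowed = 8 / 2^((L - 90) / 5)
Compute exponent: (99.8 - 90) / 5 = 1.96
Compute 2^(1.96) = 3.89062
T_allowed = 8 / 3.89062 = 2.056228 hours
Dose = (T / T_allowed) * 100
Dose = (6.3 / 2.056228) * 100 = 306.39

306.39 %


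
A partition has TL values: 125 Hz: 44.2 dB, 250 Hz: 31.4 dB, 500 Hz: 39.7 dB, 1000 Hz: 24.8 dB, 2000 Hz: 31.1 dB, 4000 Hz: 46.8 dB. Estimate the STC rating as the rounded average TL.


Given TL values at each frequency:
  125 Hz: 44.2 dB
  250 Hz: 31.4 dB
  500 Hz: 39.7 dB
  1000 Hz: 24.8 dB
  2000 Hz: 31.1 dB
  4000 Hz: 46.8 dB
Formula: STC ~ round(average of TL values)
Sum = 44.2 + 31.4 + 39.7 + 24.8 + 31.1 + 46.8 = 218.0
Average = 218.0 / 6 = 36.33
Rounded: 36

36


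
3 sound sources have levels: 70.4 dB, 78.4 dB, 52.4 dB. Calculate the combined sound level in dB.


Formula: L_total = 10 * log10( sum(10^(Li/10)) )
  Source 1: 10^(70.4/10) = 10964781.9614
  Source 2: 10^(78.4/10) = 69183097.0919
  Source 3: 10^(52.4/10) = 173780.0829
Sum of linear values = 80321659.1362
L_total = 10 * log10(80321659.1362) = 79.05

79.05 dB


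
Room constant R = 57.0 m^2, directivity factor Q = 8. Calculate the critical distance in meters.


Given values:
  R = 57.0 m^2, Q = 8
Formula: d_c = 0.141 * sqrt(Q * R)
Compute Q * R = 8 * 57.0 = 456.0
Compute sqrt(456.0) = 21.3542
d_c = 0.141 * 21.3542 = 3.011

3.011 m


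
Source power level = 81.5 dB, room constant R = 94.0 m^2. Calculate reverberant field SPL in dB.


Given values:
  Lw = 81.5 dB, R = 94.0 m^2
Formula: SPL = Lw + 10 * log10(4 / R)
Compute 4 / R = 4 / 94.0 = 0.042553
Compute 10 * log10(0.042553) = -13.7107
SPL = 81.5 + (-13.7107) = 67.79

67.79 dB


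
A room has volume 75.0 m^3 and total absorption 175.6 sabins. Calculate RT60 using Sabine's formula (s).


Given values:
  V = 75.0 m^3
  A = 175.6 sabins
Formula: RT60 = 0.161 * V / A
Numerator: 0.161 * 75.0 = 12.075
RT60 = 12.075 / 175.6 = 0.069

0.069 s


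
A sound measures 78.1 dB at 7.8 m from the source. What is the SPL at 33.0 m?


Given values:
  SPL1 = 78.1 dB, r1 = 7.8 m, r2 = 33.0 m
Formula: SPL2 = SPL1 - 20 * log10(r2 / r1)
Compute ratio: r2 / r1 = 33.0 / 7.8 = 4.2308
Compute log10: log10(4.2308) = 0.626422
Compute drop: 20 * 0.626422 = 12.5284
SPL2 = 78.1 - 12.5284 = 65.57

65.57 dB


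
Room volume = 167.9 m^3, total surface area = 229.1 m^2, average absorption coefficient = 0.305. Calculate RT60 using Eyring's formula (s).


Given values:
  V = 167.9 m^3, S = 229.1 m^2, alpha = 0.305
Formula: RT60 = 0.161 * V / (-S * ln(1 - alpha))
Compute ln(1 - 0.305) = ln(0.695) = -0.363843
Denominator: -229.1 * -0.363843 = 83.3564
Numerator: 0.161 * 167.9 = 27.0319
RT60 = 27.0319 / 83.3564 = 0.324

0.324 s


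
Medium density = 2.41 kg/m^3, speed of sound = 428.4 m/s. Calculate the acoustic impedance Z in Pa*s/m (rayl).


Given values:
  rho = 2.41 kg/m^3
  c = 428.4 m/s
Formula: Z = rho * c
Z = 2.41 * 428.4
Z = 1032.44

1032.44 rayl


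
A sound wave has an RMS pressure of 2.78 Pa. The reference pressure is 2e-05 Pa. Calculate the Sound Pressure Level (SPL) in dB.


Given values:
  p = 2.78 Pa
  p_ref = 2e-05 Pa
Formula: SPL = 20 * log10(p / p_ref)
Compute ratio: p / p_ref = 2.78 / 2e-05 = 139000
Compute log10: log10(139000) = 5.143015
Multiply: SPL = 20 * 5.143015 = 102.86

102.86 dB


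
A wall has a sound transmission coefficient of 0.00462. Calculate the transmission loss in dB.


Given values:
  tau = 0.00462
Formula: TL = 10 * log10(1 / tau)
Compute 1 / tau = 1 / 0.00462 = 216.4502
Compute log10(216.4502) = 2.335358
TL = 10 * 2.335358 = 23.35

23.35 dB


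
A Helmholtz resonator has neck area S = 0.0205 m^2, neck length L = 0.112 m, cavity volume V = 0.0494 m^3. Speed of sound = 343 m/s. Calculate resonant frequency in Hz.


Given values:
  S = 0.0205 m^2, L = 0.112 m, V = 0.0494 m^3, c = 343 m/s
Formula: f = (c / (2*pi)) * sqrt(S / (V * L))
Compute V * L = 0.0494 * 0.112 = 0.0055328
Compute S / (V * L) = 0.0205 / 0.0055328 = 3.7052
Compute sqrt(3.7052) = 1.92489
Compute c / (2*pi) = 343 / 6.283185 = 54.590148
f = 54.590148 * 1.92489 = 105.08

105.08 Hz


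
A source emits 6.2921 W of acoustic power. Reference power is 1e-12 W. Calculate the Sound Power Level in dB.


Given values:
  W = 6.2921 W
  W_ref = 1e-12 W
Formula: SWL = 10 * log10(W / W_ref)
Compute ratio: W / W_ref = 6292100000000
Compute log10: log10(6292100000000) = 12.798796
Multiply: SWL = 10 * 12.798796 = 127.99

127.99 dB


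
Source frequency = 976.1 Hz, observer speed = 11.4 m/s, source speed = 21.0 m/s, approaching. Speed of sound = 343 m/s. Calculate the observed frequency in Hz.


Given values:
  f_s = 976.1 Hz, v_o = 11.4 m/s, v_s = 21.0 m/s
  Direction: approaching
Formula: f_o = f_s * (c + v_o) / (c - v_s)
Numerator: c + v_o = 343 + 11.4 = 354.4
Denominator: c - v_s = 343 - 21.0 = 322.0
f_o = 976.1 * 354.4 / 322.0 = 1074.32

1074.32 Hz


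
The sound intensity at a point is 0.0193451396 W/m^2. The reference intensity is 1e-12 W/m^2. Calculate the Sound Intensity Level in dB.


Given values:
  I = 0.0193451396 W/m^2
  I_ref = 1e-12 W/m^2
Formula: SIL = 10 * log10(I / I_ref)
Compute ratio: I / I_ref = 19345139600
Compute log10: log10(19345139600) = 10.286572
Multiply: SIL = 10 * 10.286572 = 102.87

102.87 dB


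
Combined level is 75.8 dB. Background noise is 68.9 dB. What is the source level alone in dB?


Given values:
  L_total = 75.8 dB, L_bg = 68.9 dB
Formula: L_source = 10 * log10(10^(L_total/10) - 10^(L_bg/10))
Convert to linear:
  10^(75.8/10) = 38018939.6321
  10^(68.9/10) = 7762471.1663
Difference: 38018939.6321 - 7762471.1663 = 30256468.4658
L_source = 10 * log10(30256468.4658) = 74.81

74.81 dB


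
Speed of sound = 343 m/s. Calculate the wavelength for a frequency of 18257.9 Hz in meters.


Given values:
  c = 343 m/s, f = 18257.9 Hz
Formula: lambda = c / f
lambda = 343 / 18257.9
lambda = 0.0188

0.0188 m


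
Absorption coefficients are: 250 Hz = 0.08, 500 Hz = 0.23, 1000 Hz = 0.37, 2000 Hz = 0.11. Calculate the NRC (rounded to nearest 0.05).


Given values:
  a_250 = 0.08, a_500 = 0.23
  a_1000 = 0.37, a_2000 = 0.11
Formula: NRC = (a250 + a500 + a1000 + a2000) / 4
Sum = 0.08 + 0.23 + 0.37 + 0.11 = 0.79
NRC = 0.79 / 4 = 0.1975
Rounded to nearest 0.05: 0.2

0.2


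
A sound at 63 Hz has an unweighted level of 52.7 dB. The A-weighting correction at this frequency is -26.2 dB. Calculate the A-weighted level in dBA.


Given values:
  SPL = 52.7 dB
  A-weighting at 63 Hz = -26.2 dB
Formula: L_A = SPL + A_weight
L_A = 52.7 + (-26.2)
L_A = 26.5

26.5 dBA


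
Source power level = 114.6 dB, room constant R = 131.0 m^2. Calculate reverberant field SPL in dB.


Given values:
  Lw = 114.6 dB, R = 131.0 m^2
Formula: SPL = Lw + 10 * log10(4 / R)
Compute 4 / R = 4 / 131.0 = 0.030534
Compute 10 * log10(0.030534) = -15.1522
SPL = 114.6 + (-15.1522) = 99.45

99.45 dB


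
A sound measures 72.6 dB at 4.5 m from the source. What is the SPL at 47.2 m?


Given values:
  SPL1 = 72.6 dB, r1 = 4.5 m, r2 = 47.2 m
Formula: SPL2 = SPL1 - 20 * log10(r2 / r1)
Compute ratio: r2 / r1 = 47.2 / 4.5 = 10.4889
Compute log10: log10(10.4889) = 1.02073
Compute drop: 20 * 1.02073 = 20.4146
SPL2 = 72.6 - 20.4146 = 52.19

52.19 dB


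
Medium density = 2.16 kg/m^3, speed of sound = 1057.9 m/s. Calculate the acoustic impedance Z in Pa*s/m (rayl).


Given values:
  rho = 2.16 kg/m^3
  c = 1057.9 m/s
Formula: Z = rho * c
Z = 2.16 * 1057.9
Z = 2285.06

2285.06 rayl


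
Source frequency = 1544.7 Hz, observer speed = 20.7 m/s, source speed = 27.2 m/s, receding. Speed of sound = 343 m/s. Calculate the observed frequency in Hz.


Given values:
  f_s = 1544.7 Hz, v_o = 20.7 m/s, v_s = 27.2 m/s
  Direction: receding
Formula: f_o = f_s * (c - v_o) / (c + v_s)
Numerator: c - v_o = 343 - 20.7 = 322.3
Denominator: c + v_s = 343 + 27.2 = 370.2
f_o = 1544.7 * 322.3 / 370.2 = 1344.83

1344.83 Hz


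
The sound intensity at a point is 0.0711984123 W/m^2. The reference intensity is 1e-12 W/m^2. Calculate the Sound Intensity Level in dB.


Given values:
  I = 0.0711984123 W/m^2
  I_ref = 1e-12 W/m^2
Formula: SIL = 10 * log10(I / I_ref)
Compute ratio: I / I_ref = 71198412300
Compute log10: log10(71198412300) = 10.85247
Multiply: SIL = 10 * 10.85247 = 108.52

108.52 dB


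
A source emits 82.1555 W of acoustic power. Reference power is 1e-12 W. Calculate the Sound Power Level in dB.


Given values:
  W = 82.1555 W
  W_ref = 1e-12 W
Formula: SWL = 10 * log10(W / W_ref)
Compute ratio: W / W_ref = 82155500000000
Compute log10: log10(82155500000000) = 13.914637
Multiply: SWL = 10 * 13.914637 = 139.15

139.15 dB


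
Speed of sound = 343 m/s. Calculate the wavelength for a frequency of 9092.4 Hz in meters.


Given values:
  c = 343 m/s, f = 9092.4 Hz
Formula: lambda = c / f
lambda = 343 / 9092.4
lambda = 0.0377

0.0377 m


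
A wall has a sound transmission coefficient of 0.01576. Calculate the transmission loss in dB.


Given values:
  tau = 0.01576
Formula: TL = 10 * log10(1 / tau)
Compute 1 / tau = 1 / 0.01576 = 63.4518
Compute log10(63.4518) = 1.802444
TL = 10 * 1.802444 = 18.02

18.02 dB


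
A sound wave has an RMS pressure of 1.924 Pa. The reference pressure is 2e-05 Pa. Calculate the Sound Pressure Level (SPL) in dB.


Given values:
  p = 1.924 Pa
  p_ref = 2e-05 Pa
Formula: SPL = 20 * log10(p / p_ref)
Compute ratio: p / p_ref = 1.924 / 2e-05 = 96200
Compute log10: log10(96200) = 4.983175
Multiply: SPL = 20 * 4.983175 = 99.66

99.66 dB


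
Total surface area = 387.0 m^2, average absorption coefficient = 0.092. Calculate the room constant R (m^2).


Given values:
  S = 387.0 m^2, alpha = 0.092
Formula: R = S * alpha / (1 - alpha)
Numerator: 387.0 * 0.092 = 35.604
Denominator: 1 - 0.092 = 0.908
R = 35.604 / 0.908 = 39.21

39.21 m^2


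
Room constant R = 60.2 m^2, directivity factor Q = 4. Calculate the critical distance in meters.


Given values:
  R = 60.2 m^2, Q = 4
Formula: d_c = 0.141 * sqrt(Q * R)
Compute Q * R = 4 * 60.2 = 240.8
Compute sqrt(240.8) = 15.5177
d_c = 0.141 * 15.5177 = 2.188

2.188 m


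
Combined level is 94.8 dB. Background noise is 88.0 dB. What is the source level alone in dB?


Given values:
  L_total = 94.8 dB, L_bg = 88.0 dB
Formula: L_source = 10 * log10(10^(L_total/10) - 10^(L_bg/10))
Convert to linear:
  10^(94.8/10) = 3019951720.402
  10^(88.0/10) = 630957344.4802
Difference: 3019951720.402 - 630957344.4802 = 2388994375.9218
L_source = 10 * log10(2388994375.9218) = 93.78

93.78 dB


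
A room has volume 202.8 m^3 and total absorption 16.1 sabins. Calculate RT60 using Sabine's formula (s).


Given values:
  V = 202.8 m^3
  A = 16.1 sabins
Formula: RT60 = 0.161 * V / A
Numerator: 0.161 * 202.8 = 32.6508
RT60 = 32.6508 / 16.1 = 2.028

2.028 s


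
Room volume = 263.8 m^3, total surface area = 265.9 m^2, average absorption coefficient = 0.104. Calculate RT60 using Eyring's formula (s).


Given values:
  V = 263.8 m^3, S = 265.9 m^2, alpha = 0.104
Formula: RT60 = 0.161 * V / (-S * ln(1 - alpha))
Compute ln(1 - 0.104) = ln(0.896) = -0.109815
Denominator: -265.9 * -0.109815 = 29.1998
Numerator: 0.161 * 263.8 = 42.4718
RT60 = 42.4718 / 29.1998 = 1.455

1.455 s


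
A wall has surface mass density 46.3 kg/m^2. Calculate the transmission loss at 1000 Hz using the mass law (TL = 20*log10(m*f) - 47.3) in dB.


Given values:
  m = 46.3 kg/m^2, f = 1000 Hz
Formula: TL = 20 * log10(m * f) - 47.3
Compute m * f = 46.3 * 1000 = 46300.0
Compute log10(46300.0) = 4.665581
Compute 20 * 4.665581 = 93.3116
TL = 93.3116 - 47.3 = 46.01

46.01 dB


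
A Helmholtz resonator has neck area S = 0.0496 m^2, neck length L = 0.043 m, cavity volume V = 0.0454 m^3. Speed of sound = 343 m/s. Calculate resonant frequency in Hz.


Given values:
  S = 0.0496 m^2, L = 0.043 m, V = 0.0454 m^3, c = 343 m/s
Formula: f = (c / (2*pi)) * sqrt(S / (V * L))
Compute V * L = 0.0454 * 0.043 = 0.0019522
Compute S / (V * L) = 0.0496 / 0.0019522 = 25.4072
Compute sqrt(25.4072) = 5.040556
Compute c / (2*pi) = 343 / 6.283185 = 54.590148
f = 54.590148 * 5.040556 = 275.16

275.16 Hz


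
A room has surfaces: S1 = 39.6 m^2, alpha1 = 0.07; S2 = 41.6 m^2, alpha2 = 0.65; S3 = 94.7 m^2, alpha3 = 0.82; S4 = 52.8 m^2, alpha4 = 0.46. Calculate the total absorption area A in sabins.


Given surfaces:
  Surface 1: 39.6 * 0.07 = 2.772
  Surface 2: 41.6 * 0.65 = 27.04
  Surface 3: 94.7 * 0.82 = 77.654
  Surface 4: 52.8 * 0.46 = 24.288
Formula: A = sum(Si * alpha_i)
A = 2.772 + 27.04 + 77.654 + 24.288
A = 131.75

131.75 sabins


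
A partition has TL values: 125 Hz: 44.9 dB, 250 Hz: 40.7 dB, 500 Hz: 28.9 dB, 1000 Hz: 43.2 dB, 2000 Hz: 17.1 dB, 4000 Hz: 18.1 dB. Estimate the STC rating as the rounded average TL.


Given TL values at each frequency:
  125 Hz: 44.9 dB
  250 Hz: 40.7 dB
  500 Hz: 28.9 dB
  1000 Hz: 43.2 dB
  2000 Hz: 17.1 dB
  4000 Hz: 18.1 dB
Formula: STC ~ round(average of TL values)
Sum = 44.9 + 40.7 + 28.9 + 43.2 + 17.1 + 18.1 = 192.9
Average = 192.9 / 6 = 32.15
Rounded: 32

32


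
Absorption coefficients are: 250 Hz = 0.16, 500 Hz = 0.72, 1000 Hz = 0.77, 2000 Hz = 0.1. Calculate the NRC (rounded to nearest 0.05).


Given values:
  a_250 = 0.16, a_500 = 0.72
  a_1000 = 0.77, a_2000 = 0.1
Formula: NRC = (a250 + a500 + a1000 + a2000) / 4
Sum = 0.16 + 0.72 + 0.77 + 0.1 = 1.75
NRC = 1.75 / 4 = 0.4375
Rounded to nearest 0.05: 0.45

0.45


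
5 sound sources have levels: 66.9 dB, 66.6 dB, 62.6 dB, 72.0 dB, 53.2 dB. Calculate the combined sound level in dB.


Formula: L_total = 10 * log10( sum(10^(Li/10)) )
  Source 1: 10^(66.9/10) = 4897788.1937
  Source 2: 10^(66.6/10) = 4570881.8961
  Source 3: 10^(62.6/10) = 1819700.8586
  Source 4: 10^(72.0/10) = 15848931.9246
  Source 5: 10^(53.2/10) = 208929.6131
Sum of linear values = 27346232.4861
L_total = 10 * log10(27346232.4861) = 74.37

74.37 dB


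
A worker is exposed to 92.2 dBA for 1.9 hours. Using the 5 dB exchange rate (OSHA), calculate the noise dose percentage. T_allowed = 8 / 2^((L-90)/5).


Given values:
  L = 92.2 dBA, T = 1.9 hours
Formula: T_allowed = 8 / 2^((L - 90) / 5)
Compute exponent: (92.2 - 90) / 5 = 0.44
Compute 2^(0.44) = 1.356604
T_allowed = 8 / 1.356604 = 5.897078 hours
Dose = (T / T_allowed) * 100
Dose = (1.9 / 5.897078) * 100 = 32.22

32.22 %


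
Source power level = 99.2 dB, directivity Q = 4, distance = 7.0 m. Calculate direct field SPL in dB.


Given values:
  Lw = 99.2 dB, Q = 4, r = 7.0 m
Formula: SPL = Lw + 10 * log10(Q / (4 * pi * r^2))
Compute 4 * pi * r^2 = 4 * pi * 7.0^2 = 615.7522
Compute Q / denom = 4 / 615.7522 = 0.00649612
Compute 10 * log10(0.00649612) = -21.8735
SPL = 99.2 + (-21.8735) = 77.33

77.33 dB


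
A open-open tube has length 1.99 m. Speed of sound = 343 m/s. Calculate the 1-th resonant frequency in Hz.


Given values:
  Tube type: open-open, L = 1.99 m, c = 343 m/s, n = 1
Formula: f_n = n * c / (2 * L)
Compute 2 * L = 2 * 1.99 = 3.98
f = 1 * 343 / 3.98
f = 86.18

86.18 Hz


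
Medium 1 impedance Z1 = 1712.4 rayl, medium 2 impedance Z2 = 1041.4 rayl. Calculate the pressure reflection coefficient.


Given values:
  Z1 = 1712.4 rayl, Z2 = 1041.4 rayl
Formula: R = (Z2 - Z1) / (Z2 + Z1)
Numerator: Z2 - Z1 = 1041.4 - 1712.4 = -671.0
Denominator: Z2 + Z1 = 1041.4 + 1712.4 = 2753.8
R = -671.0 / 2753.8 = -0.2437

-0.2437
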